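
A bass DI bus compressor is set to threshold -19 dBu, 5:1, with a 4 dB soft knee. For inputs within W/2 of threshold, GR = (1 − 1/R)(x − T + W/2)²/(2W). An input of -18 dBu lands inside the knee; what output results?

x − T + W/2 = -18 − (-19) + 2 = 3.
GR = (1 − 1/5) × 3² / 8 = 0.8 × 9 / 8 = 0.9 dB.
Output = -18 − 0.9 = -18.9 dBu.

-18.9 dBu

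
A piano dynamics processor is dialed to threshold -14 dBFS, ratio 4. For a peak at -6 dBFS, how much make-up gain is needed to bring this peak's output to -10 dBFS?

Without make-up, output = threshold + overshoot/4 = -14 + 2 = -12 dBFS.
Gap to target: 2 dB.

2 dB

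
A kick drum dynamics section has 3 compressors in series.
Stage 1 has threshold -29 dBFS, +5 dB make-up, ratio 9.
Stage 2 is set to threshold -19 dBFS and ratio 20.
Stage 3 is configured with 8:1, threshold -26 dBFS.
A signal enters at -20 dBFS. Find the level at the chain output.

-25.625 dBFS

Stage 1: overshoot 9 dB → 9/9 = 1 dB → -28 dBFS; +5 dB make-up → -23 dBFS.
Stage 2: -23 dBFS is at or below the -19 dBFS threshold — no compression; output -23 dBFS.
Stage 3: 3 dB above -26 dBFS, reduced 8:1 to 0.375 dB above → -25.625 dBFS.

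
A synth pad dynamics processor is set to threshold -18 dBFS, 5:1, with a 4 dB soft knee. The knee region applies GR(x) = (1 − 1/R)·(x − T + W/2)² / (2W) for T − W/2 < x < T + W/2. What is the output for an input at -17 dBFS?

x − T + W/2 = -17 − (-18) + 2 = 3.
GR = (1 − 1/5) × 3² / 8 = 0.8 × 9 / 8 = 0.9 dB.
Output = -17 − 0.9 = -17.9 dBFS.

-17.9 dBFS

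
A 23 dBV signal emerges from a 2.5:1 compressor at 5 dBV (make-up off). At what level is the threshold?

-7 dBV

Input is 30 dB above T (since output overshoot × R = input overshoot: (5 − T)·2.5 = 23 − T gives T = -7 dBV).
Check: -7 + (23 − (-7))/2.5 = -7 + 12 = 5 dBV. ✓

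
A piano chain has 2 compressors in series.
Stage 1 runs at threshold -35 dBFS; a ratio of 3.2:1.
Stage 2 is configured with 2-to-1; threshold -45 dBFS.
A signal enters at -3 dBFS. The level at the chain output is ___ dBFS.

-35 dBFS

Stage 1: overshoot 32 dB → 32/3.2 = 10 dB → -25 dBFS.
Stage 2: overshoot 20 dB → 20/2 = 10 dB → -35 dBFS.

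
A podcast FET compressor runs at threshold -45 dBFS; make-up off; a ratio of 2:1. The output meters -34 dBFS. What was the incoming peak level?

Post-compression overshoot = -34 − (-45) = 11 dB.
Undo the ratio: input overshoot = 11 × 2 = 22 dB, giving input = -23 dBFS.

-23 dBFS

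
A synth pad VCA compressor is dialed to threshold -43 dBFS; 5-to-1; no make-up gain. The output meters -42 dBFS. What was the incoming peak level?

The compressed level sits -42 − (-43) = 1 dB over threshold.
Before 5:1 compression the overshoot was 1 × 5 = 5 dB, so input = -43 + 5 = -38 dBFS.

-38 dBFS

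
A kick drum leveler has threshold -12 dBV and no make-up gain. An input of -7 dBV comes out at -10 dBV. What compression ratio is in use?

Input overshoot = -7 − (-12) = 5 dB; output overshoot = -10 − (-12) = 2 dB.
Ratio = 5 / 2 = 2.5.

2.5:1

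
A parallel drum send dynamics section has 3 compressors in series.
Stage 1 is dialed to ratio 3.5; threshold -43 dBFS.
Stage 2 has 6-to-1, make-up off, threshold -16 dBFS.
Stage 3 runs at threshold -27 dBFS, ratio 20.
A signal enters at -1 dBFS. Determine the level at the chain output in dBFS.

-31 dBFS

Stage 1: overshoot 42 dB → 42/3.5 = 12 dB → -31 dBFS.
Stage 2: -31 dBFS is at or below the -16 dBFS threshold — no compression; output -31 dBFS.
Stage 3: -31 dBFS is at or below the -27 dBFS threshold — no compression; output -31 dBFS.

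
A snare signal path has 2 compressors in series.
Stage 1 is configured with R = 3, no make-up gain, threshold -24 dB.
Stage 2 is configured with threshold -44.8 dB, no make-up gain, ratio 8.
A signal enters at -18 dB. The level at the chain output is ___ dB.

Stage 1: -18 dB is 6 dB over -24 dB; at 3:1 that becomes 2 dB over, giving -22 dB.
Stage 2: -22 dB is 22.8 dB over -44.8 dB; at 8:1 that becomes 2.85 dB over, giving -41.95 dB.

-41.95 dB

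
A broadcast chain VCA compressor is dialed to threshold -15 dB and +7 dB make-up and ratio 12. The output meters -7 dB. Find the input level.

-3 dB

Stripping the +7 dB make-up gives -14 dB at the gain stage.
Post-compression overshoot = -14 − (-15) = 1 dB.
Before 12:1 compression the overshoot was 1 × 12 = 12 dB, so input = -15 + 12 = -3 dB.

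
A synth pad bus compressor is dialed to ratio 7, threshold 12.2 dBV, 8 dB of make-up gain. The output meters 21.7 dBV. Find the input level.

22.7 dBV

Before make-up, the level was 21.7 − 8 = 13.7 dBV.
The compressed level sits 13.7 − 12.2 = 1.5 dB over threshold.
Input overshoot = R × output overshoot = 10.5 dB → input = 12.2 + 10.5 = 22.7 dBV.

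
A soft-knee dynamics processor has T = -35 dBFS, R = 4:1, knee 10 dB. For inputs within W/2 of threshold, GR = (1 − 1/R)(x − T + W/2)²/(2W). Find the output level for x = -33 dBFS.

x − T + W/2 = -33 − (-35) + 5 = 7.
GR = (1 − 1/4) × 7² / 20 = 0.75 × 49 / 20 = 1.8375 dB.
Output = -33 − 1.8375 = -34.8375 dBFS.

-34.8375 dBFS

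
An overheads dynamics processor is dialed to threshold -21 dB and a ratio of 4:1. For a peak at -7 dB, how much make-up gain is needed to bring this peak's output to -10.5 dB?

Overshoot 14 dB → 14/4 = 3.5 dB after compression, so the compressed level is -21 + 3.5 = -17.5 dB.
Make-up = target − compressed = -10.5 − (-17.5) = 7 dB.

7 dB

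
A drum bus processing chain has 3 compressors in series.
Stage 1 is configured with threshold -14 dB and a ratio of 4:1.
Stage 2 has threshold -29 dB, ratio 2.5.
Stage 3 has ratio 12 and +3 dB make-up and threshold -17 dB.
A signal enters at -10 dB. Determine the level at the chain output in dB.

Stage 1: -10 dB is 4 dB over -14 dB; at 4:1 that becomes 1 dB over, giving -13 dB.
Stage 2: -13 dB is 16 dB over -29 dB; at 2.5:1 that becomes 6.4 dB over, giving -22.6 dB.
Stage 3: -22.6 dB is at or below the -17 dB threshold — no compression; make-up brings it to -19.6 dB.

-19.6 dB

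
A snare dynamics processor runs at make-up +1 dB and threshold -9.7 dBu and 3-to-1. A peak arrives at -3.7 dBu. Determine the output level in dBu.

-6.7 dBu

Overshoot: -3.7 − (-9.7) = 6 dB.
3:1 compression reduces that to 6/3 = 2 dB over.
Output = -9.7 + 2 = -7.7 dBu; make-up adds 1 dB, giving -6.7 dBu.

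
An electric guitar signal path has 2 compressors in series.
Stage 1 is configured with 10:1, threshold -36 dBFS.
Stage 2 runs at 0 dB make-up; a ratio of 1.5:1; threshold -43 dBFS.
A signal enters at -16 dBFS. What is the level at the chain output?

-37 dBFS

Stage 1: -16 dBFS is 20 dB over -36 dBFS; at 10:1 that becomes 2 dB over, giving -34 dBFS.
Stage 2: 9 dB above -43 dBFS, reduced 1.5:1 to 6 dB above → -37 dBFS.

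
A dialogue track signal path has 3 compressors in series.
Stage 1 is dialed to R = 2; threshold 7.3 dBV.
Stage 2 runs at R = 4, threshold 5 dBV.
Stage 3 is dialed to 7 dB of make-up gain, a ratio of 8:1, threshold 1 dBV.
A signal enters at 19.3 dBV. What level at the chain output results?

8.759375 dBV

Stage 1: 19.3 dBV is 12 dB over 7.3 dBV; at 2:1 that becomes 6 dB over, giving 13.3 dBV.
Stage 2: 8.3 dB above 5 dBV, reduced 4:1 to 2.075 dB above → 7.075 dBV.
Stage 3: overshoot 6.075 dB → 6.075/8 = 0.759375 dB → 1.759375 dBV; +7 dB make-up → 8.759375 dBV.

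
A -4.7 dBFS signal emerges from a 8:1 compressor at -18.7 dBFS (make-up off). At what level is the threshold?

-20.7 dBFS

Let T be the threshold. Output overshoot = (input overshoot)/R, so -18.7 − T = (-4.7 − T)/8.
8·(-18.7 − T) = -4.7 − T → 7·T = -149.6 − (-4.7) = -144.9.
T = -144.9/7 = -20.7 dBFS.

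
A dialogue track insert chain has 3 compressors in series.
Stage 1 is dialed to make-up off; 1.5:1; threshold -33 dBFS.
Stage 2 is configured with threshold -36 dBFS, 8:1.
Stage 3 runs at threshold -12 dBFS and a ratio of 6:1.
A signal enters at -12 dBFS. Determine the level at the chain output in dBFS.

Stage 1: -12 dBFS is 21 dB over -33 dBFS; at 1.5:1 that becomes 14 dB over, giving -19 dBFS.
Stage 2: -19 dBFS is 17 dB over -36 dBFS; at 8:1 that becomes 2.125 dB over, giving -33.875 dBFS.
Stage 3: -33.875 dBFS is at or below the -12 dBFS threshold — no compression; output -33.875 dBFS.

-33.875 dBFS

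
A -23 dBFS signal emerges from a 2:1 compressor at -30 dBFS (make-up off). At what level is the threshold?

-37 dBFS

Let T be the threshold. Output overshoot = (input overshoot)/R, so -30 − T = (-23 − T)/2.
2·(-30 − T) = -23 − T → 1·T = -60 − (-23) = -37.
T = -37/1 = -37 dBFS.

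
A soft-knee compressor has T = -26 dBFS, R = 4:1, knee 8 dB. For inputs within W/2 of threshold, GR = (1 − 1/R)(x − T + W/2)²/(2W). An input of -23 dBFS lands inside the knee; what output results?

x − T + W/2 = -23 − (-26) + 4 = 7.
GR = (1 − 1/4) × 7² / 16 = 0.75 × 49 / 16 = 2.296875 dB.
Output = -23 − 2.296875 = -25.296875 dBFS.

-25.296875 dBFS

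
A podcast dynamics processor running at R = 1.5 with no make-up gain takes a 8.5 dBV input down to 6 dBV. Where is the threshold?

1 dBV

Input is 7.5 dB above T (since output overshoot × R = input overshoot: (6 − T)·1.5 = 8.5 − T gives T = 1 dBV).
Check: 1 + (8.5 − 1)/1.5 = 1 + 5 = 6 dBV. ✓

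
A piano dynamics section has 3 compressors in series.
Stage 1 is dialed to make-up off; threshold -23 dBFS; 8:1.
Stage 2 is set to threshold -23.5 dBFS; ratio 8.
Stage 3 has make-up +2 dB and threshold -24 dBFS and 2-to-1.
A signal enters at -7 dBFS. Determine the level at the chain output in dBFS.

-21.59375 dBFS

Stage 1: 16 dB above -23 dBFS, reduced 8:1 to 2 dB above → -21 dBFS.
Stage 2: overshoot 2.5 dB → 2.5/8 = 0.3125 dB → -23.1875 dBFS.
Stage 3: 0.8125 dB above -24 dBFS, reduced 2:1 to 0.40625 dB above → -23.59375 dBFS; +2 dB make-up → -21.59375 dBFS.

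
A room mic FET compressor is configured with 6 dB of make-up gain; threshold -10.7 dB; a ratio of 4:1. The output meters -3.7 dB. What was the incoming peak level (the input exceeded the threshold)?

-6.7 dB

Stripping the +6 dB make-up gives -9.7 dB at the gain stage.
Post-compression overshoot = -9.7 − (-10.7) = 1 dB.
Undo the ratio: input overshoot = 1 × 4 = 4 dB, giving input = -6.7 dB.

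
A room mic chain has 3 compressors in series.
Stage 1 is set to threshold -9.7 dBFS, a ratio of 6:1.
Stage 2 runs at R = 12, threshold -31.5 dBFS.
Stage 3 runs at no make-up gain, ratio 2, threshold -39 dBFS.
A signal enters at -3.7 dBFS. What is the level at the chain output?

Stage 1: 6 dB above -9.7 dBFS, reduced 6:1 to 1 dB above → -8.7 dBFS.
Stage 2: overshoot 22.8 dB → 22.8/12 = 1.9 dB → -29.6 dBFS.
Stage 3: -29.6 dBFS is 9.4 dB over -39 dBFS; at 2:1 that becomes 4.7 dB over, giving -34.3 dBFS.

-34.3 dBFS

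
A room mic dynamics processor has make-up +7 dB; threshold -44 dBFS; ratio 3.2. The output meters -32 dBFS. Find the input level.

Remove make-up: -32 − 7 = -39 dBFS.
Post-compression overshoot = -39 − (-44) = 5 dB.
Input overshoot = R × output overshoot = 16 dB → input = -44 + 16 = -28 dBFS.

-28 dBFS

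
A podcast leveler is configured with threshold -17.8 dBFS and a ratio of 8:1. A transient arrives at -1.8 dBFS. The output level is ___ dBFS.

-15.8 dBFS

Overshoot: -1.8 − (-17.8) = 16 dB.
At 8:1 the overshoot is divided by 8, leaving 2 dB above threshold.
Output = -17.8 + 2 = -15.8 dBFS.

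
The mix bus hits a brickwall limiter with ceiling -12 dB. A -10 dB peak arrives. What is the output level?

At ∞:1, everything above -12 dB is held at the ceiling.

-12 dB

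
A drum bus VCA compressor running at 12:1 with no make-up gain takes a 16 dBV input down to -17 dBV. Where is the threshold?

-20 dBV

Gain reduction = 16 − (-17) = 33 dB; output overshoot = GR / (R − 1) = 33 / 11 = 3 dB.
Threshold = output − output overshoot = -17 − 3 = -20 dBV.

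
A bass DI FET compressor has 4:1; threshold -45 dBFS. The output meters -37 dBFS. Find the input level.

The compressed level sits -37 − (-45) = 8 dB over threshold.
Undo the ratio: input overshoot = 8 × 4 = 32 dB, giving input = -13 dBFS.

-13 dBFS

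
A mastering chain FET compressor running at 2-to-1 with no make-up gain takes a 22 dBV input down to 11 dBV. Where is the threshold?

Input is 22 dB above T (since output overshoot × R = input overshoot: (11 − T)·2 = 22 − T gives T = 0 dBV).
Check: 0 + (22 − 0)/2 = 0 + 11 = 11 dBV. ✓

0 dBV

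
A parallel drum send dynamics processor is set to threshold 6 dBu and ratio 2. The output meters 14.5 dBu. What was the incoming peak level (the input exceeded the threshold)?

23 dBu

Post-compression overshoot = 14.5 − 6 = 8.5 dB.
Undo the ratio: input overshoot = 8.5 × 2 = 17 dB, giving input = 23 dBu.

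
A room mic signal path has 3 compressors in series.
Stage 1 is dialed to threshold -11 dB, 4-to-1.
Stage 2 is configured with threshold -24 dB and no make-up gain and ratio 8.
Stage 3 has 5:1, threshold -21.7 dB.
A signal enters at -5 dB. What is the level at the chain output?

-22.1875 dB

Stage 1: overshoot 6 dB → 6/4 = 1.5 dB → -9.5 dB.
Stage 2: overshoot 14.5 dB → 14.5/8 = 1.8125 dB → -22.1875 dB.
Stage 3: -22.1875 dB is at or below the -21.7 dB threshold — no compression; output -22.1875 dB.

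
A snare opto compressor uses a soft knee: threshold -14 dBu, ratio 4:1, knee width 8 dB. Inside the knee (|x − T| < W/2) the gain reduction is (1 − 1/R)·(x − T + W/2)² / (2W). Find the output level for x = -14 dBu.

-14.75 dBu

x − T + W/2 = -14 − (-14) + 4 = 4.
GR = (1 − 1/4) × 4² / 16 = 0.75 × 16 / 16 = 0.75 dB.
Output = -14 − 0.75 = -14.75 dBu.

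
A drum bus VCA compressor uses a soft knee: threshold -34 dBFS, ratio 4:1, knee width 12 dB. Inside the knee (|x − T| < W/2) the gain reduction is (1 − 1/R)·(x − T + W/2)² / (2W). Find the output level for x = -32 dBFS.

x − T + W/2 = -32 − (-34) + 6 = 8.
GR = (1 − 1/4) × 8² / 24 = 0.75 × 64 / 24 = 2 dB.
Output = -32 − 2 = -34 dBFS.

-34 dBFS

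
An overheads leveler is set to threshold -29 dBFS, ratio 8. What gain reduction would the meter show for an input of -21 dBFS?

Overshoot = -21 − (-29) = 8 dB.
A 8:1 ratio leaves 1 dB of that excess.
Gain reduction = 8 − 1 = 7 dB.

7 dB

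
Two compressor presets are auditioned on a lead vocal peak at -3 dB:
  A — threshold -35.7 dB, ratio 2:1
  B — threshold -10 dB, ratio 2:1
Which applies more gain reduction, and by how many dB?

A, by 12.85 dB

A: overshoot 32.7 dB → output overshoot 16.35 dB → GR 16.35 dB.
B: overshoot 7 dB → output overshoot 3.5 dB → GR 3.5 dB.
A applies 12.85 dB more gain reduction.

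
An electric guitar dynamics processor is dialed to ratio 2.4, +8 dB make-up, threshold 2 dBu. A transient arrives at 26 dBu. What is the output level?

The input is 24 dB above the 2 dBu threshold.
At 2.4:1 the overshoot is divided by 2.4, leaving 10 dB above threshold.
So the level is 2 + 10 = 12 dBu; make-up adds 8 dB, giving 20 dBu.

20 dBu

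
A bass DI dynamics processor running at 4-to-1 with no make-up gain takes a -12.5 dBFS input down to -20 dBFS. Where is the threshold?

-22.5 dBFS

Gain reduction = -12.5 − (-20) = 7.5 dB; output overshoot = GR / (R − 1) = 7.5 / 3 = 2.5 dB.
Threshold = output − output overshoot = -20 − 2.5 = -22.5 dBFS.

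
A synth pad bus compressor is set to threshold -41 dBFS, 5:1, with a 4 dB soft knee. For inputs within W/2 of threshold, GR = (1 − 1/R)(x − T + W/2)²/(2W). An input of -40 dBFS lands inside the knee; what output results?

-40.9 dBFS

x − T + W/2 = -40 − (-41) + 2 = 3.
GR = (1 − 1/5) × 3² / 8 = 0.8 × 9 / 8 = 0.9 dB.
Output = -40 − 0.9 = -40.9 dBFS.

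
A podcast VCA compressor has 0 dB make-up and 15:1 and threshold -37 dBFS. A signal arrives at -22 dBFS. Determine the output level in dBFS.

-36 dBFS

Overshoot: -22 − (-37) = 15 dB.
At 15:1 the overshoot is divided by 15, leaving 1 dB above threshold.
That puts the output at -36 dBFS.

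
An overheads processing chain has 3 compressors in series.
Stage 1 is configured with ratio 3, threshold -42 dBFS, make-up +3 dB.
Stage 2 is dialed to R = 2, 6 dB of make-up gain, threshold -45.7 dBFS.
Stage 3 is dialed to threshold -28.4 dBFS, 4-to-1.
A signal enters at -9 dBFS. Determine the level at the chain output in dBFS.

-30.85 dBFS

Stage 1: overshoot 33 dB → 33/3 = 11 dB → -31 dBFS; +3 dB make-up → -28 dBFS.
Stage 2: 17.7 dB above -45.7 dBFS, reduced 2:1 to 8.85 dB above → -36.85 dBFS; +6 dB make-up → -30.85 dBFS.
Stage 3: below threshold (-30.85 ≤ -28.4); passes unchanged; output -30.85 dBFS.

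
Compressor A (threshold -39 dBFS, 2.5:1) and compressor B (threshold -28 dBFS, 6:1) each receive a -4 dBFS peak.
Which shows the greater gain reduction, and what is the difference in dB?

A, by 1 dB

A: GR = 35 − 35/2.5 = 21 dB.
B: GR = 24 − 24/6 = 20 dB.
Difference: 1 dB in favour of A.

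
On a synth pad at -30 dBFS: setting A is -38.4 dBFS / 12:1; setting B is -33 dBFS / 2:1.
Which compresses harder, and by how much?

A: GR = 8.4 − 8.4/12 = 7.7 dB.
B: GR = 3 − 3/2 = 1.5 dB.
A applies 6.2 dB more gain reduction.

A, by 6.2 dB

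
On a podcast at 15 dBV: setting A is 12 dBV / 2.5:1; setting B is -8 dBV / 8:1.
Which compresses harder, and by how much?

B, by 18.325 dB

A: 3 dB over, compressed to 1.2 dB over, so 1.8 dB of GR.
B: 23 dB over, compressed to 2.875 dB over, so 20.125 dB of GR.
Difference: 18.325 dB in favour of B.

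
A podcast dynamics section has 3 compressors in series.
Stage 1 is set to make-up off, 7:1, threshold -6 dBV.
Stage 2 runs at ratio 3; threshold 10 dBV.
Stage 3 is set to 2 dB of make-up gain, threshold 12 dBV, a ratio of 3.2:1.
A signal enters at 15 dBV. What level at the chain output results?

-1 dBV

Stage 1: 21 dB above -6 dBV, reduced 7:1 to 3 dB above → -3 dBV.
Stage 2: below threshold (-3 ≤ 10); passes unchanged; output -3 dBV.
Stage 3: -3 dBV is at or below the 12 dBV threshold — no compression; make-up brings it to -1 dBV.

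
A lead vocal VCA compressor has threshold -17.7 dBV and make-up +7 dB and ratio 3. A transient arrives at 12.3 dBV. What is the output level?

-0.7 dBV

The input is 30 dB above the -17.7 dBV threshold.
3:1 compression reduces that to 30/3 = 10 dB over.
Output = -17.7 + 10 = -7.7 dBV; make-up adds 7 dB, giving -0.7 dBV.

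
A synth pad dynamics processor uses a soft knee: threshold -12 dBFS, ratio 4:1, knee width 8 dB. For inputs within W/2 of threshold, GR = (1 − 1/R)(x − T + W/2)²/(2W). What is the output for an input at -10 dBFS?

-11.6875 dBFS

x − T + W/2 = -10 − (-12) + 4 = 6.
GR = (1 − 1/4) × 6² / 16 = 0.75 × 36 / 16 = 1.6875 dB.
Output = -10 − 1.6875 = -11.6875 dBFS.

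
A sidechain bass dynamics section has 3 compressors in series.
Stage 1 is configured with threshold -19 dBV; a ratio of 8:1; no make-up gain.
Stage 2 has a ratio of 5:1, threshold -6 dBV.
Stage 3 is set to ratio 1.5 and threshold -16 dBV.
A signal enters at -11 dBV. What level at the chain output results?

-18 dBV

Stage 1: overshoot 8 dB → 8/8 = 1 dB → -18 dBV.
Stage 2: -18 dBV is at or below the -6 dBV threshold — no compression; output -18 dBV.
Stage 3: -18 dBV ≤ -16 dBV, so stage 3 doesn't engage; output -18 dBV.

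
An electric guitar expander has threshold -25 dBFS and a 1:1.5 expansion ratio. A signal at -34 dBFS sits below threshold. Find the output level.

Undershoot = (-25) − (-34) = 9 dB.
At 1:1.5, that expands to 13.5 dB under threshold.
Output = -25 − 13.5 = -38.5 dBFS.

-38.5 dBFS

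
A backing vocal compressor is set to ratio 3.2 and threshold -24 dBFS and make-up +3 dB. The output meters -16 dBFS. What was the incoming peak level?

-8 dBFS

Before make-up, the level was -16 − 3 = -19 dBFS.
The compressed level sits -19 − (-24) = 5 dB over threshold.
Input overshoot = R × output overshoot = 16 dB → input = -24 + 16 = -8 dBFS.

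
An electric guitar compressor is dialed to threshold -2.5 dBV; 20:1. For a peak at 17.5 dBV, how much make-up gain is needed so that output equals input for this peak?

19 dB

The peak compresses to -2.5 + 20/20 = -1.5 dBV.
To reach 17.5 dBV requires 17.5 − (-1.5) = 19 dB of make-up.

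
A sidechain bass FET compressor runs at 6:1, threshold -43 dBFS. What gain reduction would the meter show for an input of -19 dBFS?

-19 dBFS exceeds the threshold by 24 dB.
At 6:1, output sits 24/6 = 4 dB above threshold.
So the signal is attenuated by 24 − 4 = 20 dB.

20 dB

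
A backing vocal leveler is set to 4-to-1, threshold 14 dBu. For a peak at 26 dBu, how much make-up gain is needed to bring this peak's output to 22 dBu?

Without make-up, output = threshold + overshoot/4 = 14 + 3 = 17 dBu.
Gap to target: 5 dB.

5 dB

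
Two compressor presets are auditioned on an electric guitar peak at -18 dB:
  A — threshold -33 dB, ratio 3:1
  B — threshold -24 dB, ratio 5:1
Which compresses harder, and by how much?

A, by 5.2 dB

A: 15 dB over, compressed to 5 dB over, so 10 dB of GR.
B: 6 dB over, compressed to 1.2 dB over, so 4.8 dB of GR.
A applies 5.2 dB more gain reduction.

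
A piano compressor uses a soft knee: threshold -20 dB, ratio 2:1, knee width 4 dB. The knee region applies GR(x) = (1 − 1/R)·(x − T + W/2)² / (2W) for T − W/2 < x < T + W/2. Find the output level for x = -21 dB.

-21.0625 dB

x − T + W/2 = -21 − (-20) + 2 = 1.
GR = (1 − 1/2) × 1² / 8 = 0.5 × 1 / 8 = 0.0625 dB.
Output = -21 − 0.0625 = -21.0625 dB.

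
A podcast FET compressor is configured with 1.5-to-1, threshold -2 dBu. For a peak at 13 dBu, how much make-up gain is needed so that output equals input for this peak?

5 dB

The peak compresses to -2 + 15/1.5 = 8 dBu.
To reach 13 dBu requires 13 − 8 = 5 dB of make-up.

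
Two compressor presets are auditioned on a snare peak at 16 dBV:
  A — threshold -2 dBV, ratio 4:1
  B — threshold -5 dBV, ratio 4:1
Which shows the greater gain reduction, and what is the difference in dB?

A: 18 dB over, compressed to 4.5 dB over, so 13.5 dB of GR.
B: 21 dB over, compressed to 5.25 dB over, so 15.75 dB of GR.
B reduces 2.25 dB more.

B, by 2.25 dB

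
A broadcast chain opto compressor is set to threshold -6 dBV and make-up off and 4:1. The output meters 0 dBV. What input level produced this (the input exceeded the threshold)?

18 dBV

Post-compression overshoot = 0 − (-6) = 6 dB.
Input overshoot = R × output overshoot = 24 dB → input = -6 + 24 = 18 dBV.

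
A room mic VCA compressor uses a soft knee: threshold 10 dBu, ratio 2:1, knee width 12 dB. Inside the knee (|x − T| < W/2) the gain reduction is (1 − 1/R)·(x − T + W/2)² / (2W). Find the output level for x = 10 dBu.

x − T + W/2 = 10 − 10 + 6 = 6.
GR = (1 − 1/2) × 6² / 24 = 0.5 × 36 / 24 = 0.75 dB.
Output = 10 − 0.75 = 9.25 dBu.

9.25 dBu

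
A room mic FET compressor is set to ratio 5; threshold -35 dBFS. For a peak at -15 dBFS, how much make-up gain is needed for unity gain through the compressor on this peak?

16 dB

Overshoot 20 dB → 20/5 = 4 dB after compression, so the compressed level is -35 + 4 = -31 dBFS.
Make-up = target − compressed = -15 − (-31) = 16 dB.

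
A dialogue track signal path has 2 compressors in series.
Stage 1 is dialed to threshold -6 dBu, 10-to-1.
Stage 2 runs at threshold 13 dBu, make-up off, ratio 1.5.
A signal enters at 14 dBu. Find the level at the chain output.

-4 dBu

Stage 1: 14 dBu is 20 dB over -6 dBu; at 10:1 that becomes 2 dB over, giving -4 dBu.
Stage 2: -4 dBu ≤ 13 dBu, so stage 2 doesn't engage; output -4 dBu.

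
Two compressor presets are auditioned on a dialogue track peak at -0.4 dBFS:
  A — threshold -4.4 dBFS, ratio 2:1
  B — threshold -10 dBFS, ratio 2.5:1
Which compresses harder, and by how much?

A: 4 dB over, compressed to 2 dB over, so 2 dB of GR.
B: 9.6 dB over, compressed to 3.84 dB over, so 5.76 dB of GR.
Difference: 3.76 dB in favour of B.

B, by 3.76 dB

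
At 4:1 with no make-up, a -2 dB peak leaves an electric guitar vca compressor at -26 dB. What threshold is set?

-34 dB

Let T be the threshold. Output overshoot = (input overshoot)/R, so -26 − T = (-2 − T)/4.
4·(-26 − T) = -2 − T → 3·T = -104 − (-2) = -102.
T = -102/3 = -34 dB.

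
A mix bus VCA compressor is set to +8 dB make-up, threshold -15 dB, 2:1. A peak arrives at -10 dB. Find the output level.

-4.5 dB

The input is 5 dB above the -15 dB threshold.
At 2:1 the overshoot is divided by 2, leaving 2.5 dB above threshold.
Output = -15 + 2.5 = -12.5 dB; make-up adds 8 dB, giving -4.5 dB.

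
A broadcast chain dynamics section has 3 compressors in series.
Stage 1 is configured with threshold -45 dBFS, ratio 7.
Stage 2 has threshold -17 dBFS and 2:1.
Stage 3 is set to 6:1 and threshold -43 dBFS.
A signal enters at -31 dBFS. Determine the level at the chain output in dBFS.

-43 dBFS

Stage 1: overshoot 14 dB → 14/7 = 2 dB → -43 dBFS.
Stage 2: below threshold (-43 ≤ -17); passes unchanged; output -43 dBFS.
Stage 3: -43 dBFS is at or below the -43 dBFS threshold — no compression; output -43 dBFS.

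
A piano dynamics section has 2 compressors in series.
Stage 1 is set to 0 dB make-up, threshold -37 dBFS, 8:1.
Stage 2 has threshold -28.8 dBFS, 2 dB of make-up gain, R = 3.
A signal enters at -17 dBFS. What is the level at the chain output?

-32.5 dBFS

Stage 1: -17 dBFS is 20 dB over -37 dBFS; at 8:1 that becomes 2.5 dB over, giving -34.5 dBFS.
Stage 2: -34.5 dBFS ≤ -28.8 dBFS, so stage 2 doesn't engage; make-up brings it to -32.5 dBFS.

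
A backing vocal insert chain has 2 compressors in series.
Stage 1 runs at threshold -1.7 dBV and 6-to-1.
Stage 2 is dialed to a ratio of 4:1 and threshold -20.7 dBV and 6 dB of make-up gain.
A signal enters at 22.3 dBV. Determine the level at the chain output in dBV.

-8.95 dBV

Stage 1: 22.3 dBV is 24 dB over -1.7 dBV; at 6:1 that becomes 4 dB over, giving 2.3 dBV.
Stage 2: 2.3 dBV is 23 dB over -20.7 dBV; at 4:1 that becomes 5.75 dB over, giving -14.95 dBV; +6 dB make-up → -8.95 dBV.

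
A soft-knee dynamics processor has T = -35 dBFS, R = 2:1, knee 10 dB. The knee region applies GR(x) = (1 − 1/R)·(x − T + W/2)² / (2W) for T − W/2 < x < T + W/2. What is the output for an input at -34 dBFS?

x − T + W/2 = -34 − (-35) + 5 = 6.
GR = (1 − 1/2) × 6² / 20 = 0.5 × 36 / 20 = 0.9 dB.
Output = -34 − 0.9 = -34.9 dBFS.

-34.9 dBFS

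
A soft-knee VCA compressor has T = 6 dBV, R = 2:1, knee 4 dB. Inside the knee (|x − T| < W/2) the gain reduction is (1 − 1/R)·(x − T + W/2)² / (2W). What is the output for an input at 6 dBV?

5.75 dBV

x − T + W/2 = 6 − 6 + 2 = 2.
GR = (1 − 1/2) × 2² / 8 = 0.5 × 4 / 8 = 0.25 dB.
Output = 6 − 0.25 = 5.75 dBV.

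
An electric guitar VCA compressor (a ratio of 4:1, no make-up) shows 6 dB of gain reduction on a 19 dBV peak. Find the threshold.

11 dBV

Input is 8 dB above T (since output overshoot × R = input overshoot: (13 − T)·4 = 19 − T gives T = 11 dBV).
Check: 11 + (19 − 11)/4 = 11 + 2 = 13 dBV. ✓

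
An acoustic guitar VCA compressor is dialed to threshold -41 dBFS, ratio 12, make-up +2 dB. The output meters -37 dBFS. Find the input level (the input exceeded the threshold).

-17 dBFS

Stripping the +2 dB make-up gives -39 dBFS at the gain stage.
The compressed level sits -39 − (-41) = 2 dB over threshold.
Before 12:1 compression the overshoot was 2 × 12 = 24 dB, so input = -41 + 24 = -17 dBFS.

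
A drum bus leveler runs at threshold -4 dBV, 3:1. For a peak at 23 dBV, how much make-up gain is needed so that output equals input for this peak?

18 dB

The peak compresses to -4 + 27/3 = 5 dBV.
To reach 23 dBV requires 23 − 5 = 18 dB of make-up.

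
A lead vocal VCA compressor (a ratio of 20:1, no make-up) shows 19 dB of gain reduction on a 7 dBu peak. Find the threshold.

-13 dBu

Gain reduction = 7 − (-12) = 19 dB; output overshoot = GR / (R − 1) = 19 / 19 = 1 dB.
Threshold = output − output overshoot = -12 − 1 = -13 dBu.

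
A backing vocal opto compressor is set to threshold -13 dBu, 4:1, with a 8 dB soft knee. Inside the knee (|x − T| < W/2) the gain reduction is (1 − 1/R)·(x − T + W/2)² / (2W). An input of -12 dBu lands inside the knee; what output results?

x − T + W/2 = -12 − (-13) + 4 = 5.
GR = (1 − 1/4) × 5² / 16 = 0.75 × 25 / 16 = 1.171875 dB.
Output = -12 − 1.171875 = -13.171875 dBu.

-13.171875 dBu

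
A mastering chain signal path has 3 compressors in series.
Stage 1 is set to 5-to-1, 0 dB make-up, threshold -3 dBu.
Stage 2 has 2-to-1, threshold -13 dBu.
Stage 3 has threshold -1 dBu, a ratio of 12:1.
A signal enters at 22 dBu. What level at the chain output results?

-5.5 dBu

Stage 1: 22 dBu is 25 dB over -3 dBu; at 5:1 that becomes 5 dB over, giving 2 dBu.
Stage 2: overshoot 15 dB → 15/2 = 7.5 dB → -5.5 dBu.
Stage 3: -5.5 dBu is at or below the -1 dBu threshold — no compression; output -5.5 dBu.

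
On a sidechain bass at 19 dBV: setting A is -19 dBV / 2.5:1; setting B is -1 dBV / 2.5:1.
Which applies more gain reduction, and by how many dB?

A: overshoot 38 dB → output overshoot 15.2 dB → GR 22.8 dB.
B: overshoot 20 dB → output overshoot 8 dB → GR 12 dB.
A reduces 10.8 dB more.

A, by 10.8 dB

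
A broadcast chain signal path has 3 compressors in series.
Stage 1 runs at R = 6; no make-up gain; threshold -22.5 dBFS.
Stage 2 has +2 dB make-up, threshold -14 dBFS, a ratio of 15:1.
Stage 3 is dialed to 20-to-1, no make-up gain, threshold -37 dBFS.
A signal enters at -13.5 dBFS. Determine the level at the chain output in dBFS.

-36.1 dBFS

Stage 1: 9 dB above -22.5 dBFS, reduced 6:1 to 1.5 dB above → -21 dBFS.
Stage 2: -21 dBFS ≤ -14 dBFS, so stage 2 doesn't engage; make-up brings it to -19 dBFS.
Stage 3: overshoot 18 dB → 18/20 = 0.9 dB → -36.1 dBFS.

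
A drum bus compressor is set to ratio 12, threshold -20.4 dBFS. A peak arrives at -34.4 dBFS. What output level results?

-34.4 dBFS

-34.4 dBFS is 14 dB below the -20.4 dBFS threshold, so no gain reduction is applied.
Output = input = -34.4 dBFS.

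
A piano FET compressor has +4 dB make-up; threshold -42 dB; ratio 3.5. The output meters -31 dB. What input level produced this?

-17.5 dB

Stripping the +4 dB make-up gives -35 dB at the gain stage.
Post-compression overshoot = -35 − (-42) = 7 dB.
Input overshoot = R × output overshoot = 24.5 dB → input = -42 + 24.5 = -17.5 dB.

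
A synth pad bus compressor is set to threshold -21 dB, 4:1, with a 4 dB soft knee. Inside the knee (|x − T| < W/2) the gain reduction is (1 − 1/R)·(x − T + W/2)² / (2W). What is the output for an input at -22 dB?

-22.09375 dB

x − T + W/2 = -22 − (-21) + 2 = 1.
GR = (1 − 1/4) × 1² / 8 = 0.75 × 1 / 8 = 0.09375 dB.
Output = -22 − 0.09375 = -22.09375 dB.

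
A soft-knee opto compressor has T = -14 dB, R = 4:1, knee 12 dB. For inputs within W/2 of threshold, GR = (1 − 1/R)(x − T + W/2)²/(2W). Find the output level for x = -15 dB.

-15.78125 dB

x − T + W/2 = -15 − (-14) + 6 = 5.
GR = (1 − 1/4) × 5² / 24 = 0.75 × 25 / 24 = 0.78125 dB.
Output = -15 − 0.78125 = -15.78125 dB.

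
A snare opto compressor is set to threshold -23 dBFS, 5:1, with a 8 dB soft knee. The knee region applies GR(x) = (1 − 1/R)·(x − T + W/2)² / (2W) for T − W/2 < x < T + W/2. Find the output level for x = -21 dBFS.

-22.8 dBFS

x − T + W/2 = -21 − (-23) + 4 = 6.
GR = (1 − 1/5) × 6² / 16 = 0.8 × 36 / 16 = 1.8 dB.
Output = -21 − 1.8 = -22.8 dBFS.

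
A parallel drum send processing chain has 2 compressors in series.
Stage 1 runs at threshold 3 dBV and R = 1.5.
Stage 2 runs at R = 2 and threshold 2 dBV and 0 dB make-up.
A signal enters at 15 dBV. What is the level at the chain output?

6.5 dBV

Stage 1: 12 dB above 3 dBV, reduced 1.5:1 to 8 dB above → 11 dBV.
Stage 2: 11 dBV is 9 dB over 2 dBV; at 2:1 that becomes 4.5 dB over, giving 6.5 dBV.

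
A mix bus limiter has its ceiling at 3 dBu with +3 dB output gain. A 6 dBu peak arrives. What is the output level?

A brickwall limiter is an ∞:1 compressor: any input above the ceiling is clamped to 3 dBu.
Output gain then adds 3 dB: 3 + 3 = 6 dBu.

6 dBu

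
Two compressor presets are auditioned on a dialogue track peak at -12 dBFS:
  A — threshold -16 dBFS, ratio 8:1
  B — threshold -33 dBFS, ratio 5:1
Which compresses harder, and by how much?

B, by 13.3 dB

A: overshoot 4 dB → output overshoot 0.5 dB → GR 3.5 dB.
B: overshoot 21 dB → output overshoot 4.2 dB → GR 16.8 dB.
Difference: 13.3 dB in favour of B.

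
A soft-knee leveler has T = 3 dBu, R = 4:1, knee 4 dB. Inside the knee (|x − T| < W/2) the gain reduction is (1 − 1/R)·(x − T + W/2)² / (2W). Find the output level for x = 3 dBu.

x − T + W/2 = 3 − 3 + 2 = 2.
GR = (1 − 1/4) × 2² / 8 = 0.75 × 4 / 8 = 0.375 dB.
Output = 3 − 0.375 = 2.625 dBu.

2.625 dBu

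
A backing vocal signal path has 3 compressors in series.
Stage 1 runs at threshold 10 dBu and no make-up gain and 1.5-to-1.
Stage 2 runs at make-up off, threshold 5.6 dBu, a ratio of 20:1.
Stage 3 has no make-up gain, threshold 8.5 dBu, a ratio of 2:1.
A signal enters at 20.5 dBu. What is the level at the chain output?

Stage 1: overshoot 10.5 dB → 10.5/1.5 = 7 dB → 17 dBu.
Stage 2: 17 dBu is 11.4 dB over 5.6 dBu; at 20:1 that becomes 0.57 dB over, giving 6.17 dBu.
Stage 3: 6.17 dBu ≤ 8.5 dBu, so stage 3 doesn't engage; output 6.17 dBu.

6.17 dBu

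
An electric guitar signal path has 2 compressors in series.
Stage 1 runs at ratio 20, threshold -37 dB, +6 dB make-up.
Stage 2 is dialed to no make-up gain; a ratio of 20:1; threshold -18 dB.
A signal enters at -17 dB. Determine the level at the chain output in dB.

-30 dB

Stage 1: -17 dB is 20 dB over -37 dB; at 20:1 that becomes 1 dB over, giving -36 dB; +6 dB make-up → -30 dB.
Stage 2: below threshold (-30 ≤ -18); passes unchanged; output -30 dB.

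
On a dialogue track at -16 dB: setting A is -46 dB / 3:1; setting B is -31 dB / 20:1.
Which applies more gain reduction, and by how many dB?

A, by 5.75 dB

A: GR = 30 − 30/3 = 20 dB.
B: GR = 15 − 15/20 = 14.25 dB.
A reduces 5.75 dB more.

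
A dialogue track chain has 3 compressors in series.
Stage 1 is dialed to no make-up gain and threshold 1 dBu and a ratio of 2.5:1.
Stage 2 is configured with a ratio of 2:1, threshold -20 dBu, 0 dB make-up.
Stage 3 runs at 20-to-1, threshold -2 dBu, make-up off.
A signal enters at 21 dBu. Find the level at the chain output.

-5.5 dBu

Stage 1: overshoot 20 dB → 20/2.5 = 8 dB → 9 dBu.
Stage 2: overshoot 29 dB → 29/2 = 14.5 dB → -5.5 dBu.
Stage 3: below threshold (-5.5 ≤ -2); passes unchanged; output -5.5 dBu.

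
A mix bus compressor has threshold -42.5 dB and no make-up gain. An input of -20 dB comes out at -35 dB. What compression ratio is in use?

3:1

Input overshoot = -20 − (-42.5) = 22.5 dB; output overshoot = -35 − (-42.5) = 7.5 dB.
Ratio = 22.5 / 7.5 = 3.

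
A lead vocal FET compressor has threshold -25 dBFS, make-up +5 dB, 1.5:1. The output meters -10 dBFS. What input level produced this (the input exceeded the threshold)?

-10 dBFS

Before make-up, the level was -10 − 5 = -15 dBFS.
The compressed level sits -15 − (-25) = 10 dB over threshold.
Input overshoot = R × output overshoot = 15 dB → input = -25 + 15 = -10 dBFS.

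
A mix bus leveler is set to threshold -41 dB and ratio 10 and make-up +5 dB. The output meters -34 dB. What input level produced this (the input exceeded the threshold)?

-21 dB

Stripping the +5 dB make-up gives -39 dB at the gain stage.
That's 2 dB above the -41 dB threshold.
Before 10:1 compression the overshoot was 2 × 10 = 20 dB, so input = -41 + 20 = -21 dB.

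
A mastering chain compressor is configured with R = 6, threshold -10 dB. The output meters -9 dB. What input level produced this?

-4 dB

That's 1 dB above the -10 dB threshold.
Before 6:1 compression the overshoot was 1 × 6 = 6 dB, so input = -10 + 6 = -4 dB.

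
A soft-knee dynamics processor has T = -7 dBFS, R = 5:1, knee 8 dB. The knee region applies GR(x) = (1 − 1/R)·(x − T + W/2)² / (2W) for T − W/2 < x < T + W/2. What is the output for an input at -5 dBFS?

x − T + W/2 = -5 − (-7) + 4 = 6.
GR = (1 − 1/5) × 6² / 16 = 0.8 × 36 / 16 = 1.8 dB.
Output = -5 − 1.8 = -6.8 dBFS.

-6.8 dBFS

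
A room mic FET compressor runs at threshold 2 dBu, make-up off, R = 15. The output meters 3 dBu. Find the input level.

Post-compression overshoot = 3 − 2 = 1 dB.
Undo the ratio: input overshoot = 1 × 15 = 15 dB, giving input = 17 dBu.

17 dBu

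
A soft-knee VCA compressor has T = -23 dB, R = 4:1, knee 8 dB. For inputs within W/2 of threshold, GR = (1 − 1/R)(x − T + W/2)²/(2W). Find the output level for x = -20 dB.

x − T + W/2 = -20 − (-23) + 4 = 7.
GR = (1 − 1/4) × 7² / 16 = 0.75 × 49 / 16 = 2.296875 dB.
Output = -20 − 2.296875 = -22.296875 dB.

-22.296875 dB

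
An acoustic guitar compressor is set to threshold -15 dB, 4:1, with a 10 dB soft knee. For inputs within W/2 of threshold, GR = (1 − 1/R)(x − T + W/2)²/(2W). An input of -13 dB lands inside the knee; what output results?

x − T + W/2 = -13 − (-15) + 5 = 7.
GR = (1 − 1/4) × 7² / 20 = 0.75 × 49 / 20 = 1.8375 dB.
Output = -13 − 1.8375 = -14.8375 dB.

-14.8375 dB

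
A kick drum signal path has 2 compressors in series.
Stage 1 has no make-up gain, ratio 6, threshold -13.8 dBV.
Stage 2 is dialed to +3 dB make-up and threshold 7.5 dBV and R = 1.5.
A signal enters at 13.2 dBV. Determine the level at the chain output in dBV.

Stage 1: 13.2 dBV is 27 dB over -13.8 dBV; at 6:1 that becomes 4.5 dB over, giving -9.3 dBV.
Stage 2: -9.3 dBV ≤ 7.5 dBV, so stage 2 doesn't engage; make-up brings it to -6.3 dBV.

-6.3 dBV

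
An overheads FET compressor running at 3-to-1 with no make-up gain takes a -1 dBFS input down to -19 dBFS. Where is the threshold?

Let T be the threshold. Output overshoot = (input overshoot)/R, so -19 − T = (-1 − T)/3.
3·(-19 − T) = -1 − T → 2·T = -57 − (-1) = -56.
T = -56/2 = -28 dBFS.

-28 dBFS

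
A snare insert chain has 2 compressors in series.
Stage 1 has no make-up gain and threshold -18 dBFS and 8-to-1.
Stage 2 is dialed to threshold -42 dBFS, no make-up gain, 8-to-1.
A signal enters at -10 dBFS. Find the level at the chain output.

Stage 1: overshoot 8 dB → 8/8 = 1 dB → -17 dBFS.
Stage 2: 25 dB above -42 dBFS, reduced 8:1 to 3.125 dB above → -38.875 dBFS.

-38.875 dBFS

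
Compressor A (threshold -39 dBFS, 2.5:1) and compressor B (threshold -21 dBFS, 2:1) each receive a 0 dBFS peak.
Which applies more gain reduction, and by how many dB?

A: GR = 39 − 39/2.5 = 23.4 dB.
B: GR = 21 − 21/2 = 10.5 dB.
Difference: 12.9 dB in favour of A.

A, by 12.9 dB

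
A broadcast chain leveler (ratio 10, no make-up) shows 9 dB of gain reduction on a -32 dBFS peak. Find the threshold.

Let T be the threshold. Output overshoot = (input overshoot)/R, so -41 − T = (-32 − T)/10.
10·(-41 − T) = -32 − T → 9·T = -410 − (-32) = -378.
T = -378/9 = -42 dBFS.

-42 dBFS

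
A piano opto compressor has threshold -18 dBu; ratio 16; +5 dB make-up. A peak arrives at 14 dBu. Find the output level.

-11 dBu

14 dBu sits 32 dB over threshold.
The 32 dB excess becomes 2 dB after 16:1 reduction.
So the level is -18 + 2 = -16 dBu; make-up adds 5 dB, giving -11 dBu.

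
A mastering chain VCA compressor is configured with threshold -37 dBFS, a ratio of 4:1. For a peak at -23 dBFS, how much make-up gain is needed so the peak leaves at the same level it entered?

Overshoot 14 dB → 14/4 = 3.5 dB after compression, so the compressed level is -37 + 3.5 = -33.5 dBFS.
Make-up = target − compressed = -23 − (-33.5) = 10.5 dB.

10.5 dB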